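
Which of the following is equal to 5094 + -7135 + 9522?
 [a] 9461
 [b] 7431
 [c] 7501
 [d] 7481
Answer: d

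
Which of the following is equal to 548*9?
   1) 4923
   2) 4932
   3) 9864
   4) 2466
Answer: 2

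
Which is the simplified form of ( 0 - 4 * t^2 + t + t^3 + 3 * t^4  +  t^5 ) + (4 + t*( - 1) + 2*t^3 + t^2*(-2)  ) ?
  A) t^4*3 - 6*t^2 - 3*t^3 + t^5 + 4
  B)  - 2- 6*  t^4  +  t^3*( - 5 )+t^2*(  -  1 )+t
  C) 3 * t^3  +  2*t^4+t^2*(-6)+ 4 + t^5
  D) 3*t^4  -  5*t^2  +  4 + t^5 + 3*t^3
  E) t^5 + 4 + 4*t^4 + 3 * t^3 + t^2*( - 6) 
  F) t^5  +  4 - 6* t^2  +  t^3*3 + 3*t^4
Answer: F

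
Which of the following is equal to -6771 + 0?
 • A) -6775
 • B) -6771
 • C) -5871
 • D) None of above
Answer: B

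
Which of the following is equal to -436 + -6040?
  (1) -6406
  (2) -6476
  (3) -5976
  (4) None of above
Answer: 2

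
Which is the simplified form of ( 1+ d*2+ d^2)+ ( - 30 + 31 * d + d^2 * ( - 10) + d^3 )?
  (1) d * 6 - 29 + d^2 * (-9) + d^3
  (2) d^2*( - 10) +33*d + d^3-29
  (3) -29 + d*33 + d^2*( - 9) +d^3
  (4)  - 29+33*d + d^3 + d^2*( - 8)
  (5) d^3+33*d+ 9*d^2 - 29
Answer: 3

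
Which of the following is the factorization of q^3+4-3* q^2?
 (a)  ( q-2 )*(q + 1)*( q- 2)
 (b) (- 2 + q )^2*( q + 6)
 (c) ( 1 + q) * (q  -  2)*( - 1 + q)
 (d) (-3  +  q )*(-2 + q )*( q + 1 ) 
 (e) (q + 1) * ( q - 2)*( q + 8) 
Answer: a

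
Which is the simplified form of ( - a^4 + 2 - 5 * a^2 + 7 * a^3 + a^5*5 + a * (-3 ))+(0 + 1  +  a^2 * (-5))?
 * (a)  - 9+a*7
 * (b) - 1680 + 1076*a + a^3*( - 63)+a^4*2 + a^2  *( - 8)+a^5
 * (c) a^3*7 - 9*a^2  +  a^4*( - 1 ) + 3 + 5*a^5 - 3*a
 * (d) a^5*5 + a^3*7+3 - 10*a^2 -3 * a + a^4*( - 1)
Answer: d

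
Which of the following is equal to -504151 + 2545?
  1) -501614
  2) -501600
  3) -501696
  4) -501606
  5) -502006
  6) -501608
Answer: 4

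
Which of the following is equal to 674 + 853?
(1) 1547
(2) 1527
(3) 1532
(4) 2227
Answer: 2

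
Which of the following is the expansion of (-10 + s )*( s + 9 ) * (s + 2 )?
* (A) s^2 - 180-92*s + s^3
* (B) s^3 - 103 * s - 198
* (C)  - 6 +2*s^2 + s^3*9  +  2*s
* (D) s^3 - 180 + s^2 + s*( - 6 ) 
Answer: A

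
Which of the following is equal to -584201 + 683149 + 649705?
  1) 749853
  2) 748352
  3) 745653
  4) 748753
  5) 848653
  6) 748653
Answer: 6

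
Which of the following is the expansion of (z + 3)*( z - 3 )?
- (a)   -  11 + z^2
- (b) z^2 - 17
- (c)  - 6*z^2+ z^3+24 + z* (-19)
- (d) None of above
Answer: d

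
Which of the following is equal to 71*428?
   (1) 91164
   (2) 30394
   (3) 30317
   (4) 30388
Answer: 4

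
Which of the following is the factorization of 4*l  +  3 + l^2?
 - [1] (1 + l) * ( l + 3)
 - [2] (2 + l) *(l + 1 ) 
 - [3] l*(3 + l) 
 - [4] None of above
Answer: 1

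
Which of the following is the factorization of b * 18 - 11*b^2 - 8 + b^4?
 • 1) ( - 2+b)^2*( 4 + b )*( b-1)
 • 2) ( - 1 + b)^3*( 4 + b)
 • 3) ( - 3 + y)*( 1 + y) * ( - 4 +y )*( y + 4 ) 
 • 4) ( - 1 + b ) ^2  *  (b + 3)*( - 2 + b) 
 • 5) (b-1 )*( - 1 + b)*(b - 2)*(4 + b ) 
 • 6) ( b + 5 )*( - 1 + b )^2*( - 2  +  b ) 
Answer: 5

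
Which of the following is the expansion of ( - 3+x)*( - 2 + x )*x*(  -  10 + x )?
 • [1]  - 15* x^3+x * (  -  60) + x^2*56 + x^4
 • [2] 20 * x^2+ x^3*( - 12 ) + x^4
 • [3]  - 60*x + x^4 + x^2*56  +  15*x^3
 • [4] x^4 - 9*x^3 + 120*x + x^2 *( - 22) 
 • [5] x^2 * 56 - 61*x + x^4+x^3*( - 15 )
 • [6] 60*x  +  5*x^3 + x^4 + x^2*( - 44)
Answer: 1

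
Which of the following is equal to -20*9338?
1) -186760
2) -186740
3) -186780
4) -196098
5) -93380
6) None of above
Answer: 1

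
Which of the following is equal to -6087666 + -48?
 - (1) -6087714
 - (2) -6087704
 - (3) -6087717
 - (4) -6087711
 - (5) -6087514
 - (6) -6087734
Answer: 1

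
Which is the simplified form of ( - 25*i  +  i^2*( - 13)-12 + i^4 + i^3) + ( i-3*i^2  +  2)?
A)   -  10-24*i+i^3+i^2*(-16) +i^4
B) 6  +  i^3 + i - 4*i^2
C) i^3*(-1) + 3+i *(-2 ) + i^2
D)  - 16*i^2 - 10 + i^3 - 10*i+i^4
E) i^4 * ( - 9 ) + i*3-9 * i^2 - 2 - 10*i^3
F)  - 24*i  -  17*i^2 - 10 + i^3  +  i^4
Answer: A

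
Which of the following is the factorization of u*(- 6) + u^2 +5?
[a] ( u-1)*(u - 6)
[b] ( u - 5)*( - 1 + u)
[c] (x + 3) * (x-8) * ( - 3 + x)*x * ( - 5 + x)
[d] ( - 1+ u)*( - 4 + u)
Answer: b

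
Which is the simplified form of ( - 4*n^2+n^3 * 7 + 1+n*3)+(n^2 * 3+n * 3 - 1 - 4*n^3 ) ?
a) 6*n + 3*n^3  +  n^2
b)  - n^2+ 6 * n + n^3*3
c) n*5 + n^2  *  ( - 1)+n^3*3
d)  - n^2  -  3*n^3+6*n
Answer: b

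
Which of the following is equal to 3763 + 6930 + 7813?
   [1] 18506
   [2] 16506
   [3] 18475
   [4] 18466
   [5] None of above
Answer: 1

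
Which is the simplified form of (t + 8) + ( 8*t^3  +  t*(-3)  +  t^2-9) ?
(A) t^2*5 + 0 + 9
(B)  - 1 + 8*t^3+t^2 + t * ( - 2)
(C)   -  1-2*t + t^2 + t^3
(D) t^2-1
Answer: B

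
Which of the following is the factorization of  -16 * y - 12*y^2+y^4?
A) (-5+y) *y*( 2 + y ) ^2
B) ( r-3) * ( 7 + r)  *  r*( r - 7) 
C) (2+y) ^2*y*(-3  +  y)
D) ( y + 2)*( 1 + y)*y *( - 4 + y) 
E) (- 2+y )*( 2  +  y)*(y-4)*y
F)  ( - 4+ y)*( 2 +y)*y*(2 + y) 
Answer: F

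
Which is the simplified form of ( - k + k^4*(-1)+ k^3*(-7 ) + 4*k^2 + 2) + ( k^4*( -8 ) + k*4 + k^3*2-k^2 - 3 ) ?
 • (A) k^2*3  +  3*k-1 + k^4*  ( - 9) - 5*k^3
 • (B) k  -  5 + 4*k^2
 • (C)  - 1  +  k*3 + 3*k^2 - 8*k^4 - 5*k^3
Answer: A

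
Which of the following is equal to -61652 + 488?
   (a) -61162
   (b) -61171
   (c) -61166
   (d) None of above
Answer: d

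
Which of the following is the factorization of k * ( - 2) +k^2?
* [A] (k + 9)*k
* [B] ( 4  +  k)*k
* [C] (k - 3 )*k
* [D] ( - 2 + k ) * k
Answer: D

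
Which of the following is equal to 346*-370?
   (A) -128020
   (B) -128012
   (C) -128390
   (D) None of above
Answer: A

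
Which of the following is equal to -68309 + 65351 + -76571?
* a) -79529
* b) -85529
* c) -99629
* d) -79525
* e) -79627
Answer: a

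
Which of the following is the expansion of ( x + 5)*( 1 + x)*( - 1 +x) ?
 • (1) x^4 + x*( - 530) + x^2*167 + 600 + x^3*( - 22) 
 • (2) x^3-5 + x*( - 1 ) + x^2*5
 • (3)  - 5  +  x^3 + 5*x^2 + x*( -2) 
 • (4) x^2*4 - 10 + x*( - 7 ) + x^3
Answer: 2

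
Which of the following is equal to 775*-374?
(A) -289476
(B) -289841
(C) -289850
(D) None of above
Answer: C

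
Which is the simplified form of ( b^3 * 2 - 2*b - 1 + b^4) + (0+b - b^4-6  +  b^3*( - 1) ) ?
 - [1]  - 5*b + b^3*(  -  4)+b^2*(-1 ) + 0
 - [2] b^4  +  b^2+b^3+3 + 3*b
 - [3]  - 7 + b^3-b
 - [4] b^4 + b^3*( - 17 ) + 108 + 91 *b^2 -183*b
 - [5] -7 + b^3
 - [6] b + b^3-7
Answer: 3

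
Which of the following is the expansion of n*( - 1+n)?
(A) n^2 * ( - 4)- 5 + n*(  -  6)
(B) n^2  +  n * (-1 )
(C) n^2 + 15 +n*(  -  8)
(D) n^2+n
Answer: B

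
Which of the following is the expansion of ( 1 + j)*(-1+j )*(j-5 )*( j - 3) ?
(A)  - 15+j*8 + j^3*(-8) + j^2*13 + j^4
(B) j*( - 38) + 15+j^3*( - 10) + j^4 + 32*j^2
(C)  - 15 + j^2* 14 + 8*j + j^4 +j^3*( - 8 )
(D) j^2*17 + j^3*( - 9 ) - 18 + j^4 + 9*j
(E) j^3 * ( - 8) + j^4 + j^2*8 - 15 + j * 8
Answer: C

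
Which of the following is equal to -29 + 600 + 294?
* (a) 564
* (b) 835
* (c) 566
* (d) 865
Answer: d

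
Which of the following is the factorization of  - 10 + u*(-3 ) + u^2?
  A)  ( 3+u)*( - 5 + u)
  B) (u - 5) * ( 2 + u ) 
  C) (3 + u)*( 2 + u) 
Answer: B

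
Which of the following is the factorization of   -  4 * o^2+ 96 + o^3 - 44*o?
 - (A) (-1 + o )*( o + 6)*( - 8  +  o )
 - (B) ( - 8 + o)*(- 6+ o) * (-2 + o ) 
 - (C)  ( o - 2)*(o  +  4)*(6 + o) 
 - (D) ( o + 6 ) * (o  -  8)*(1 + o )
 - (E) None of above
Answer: E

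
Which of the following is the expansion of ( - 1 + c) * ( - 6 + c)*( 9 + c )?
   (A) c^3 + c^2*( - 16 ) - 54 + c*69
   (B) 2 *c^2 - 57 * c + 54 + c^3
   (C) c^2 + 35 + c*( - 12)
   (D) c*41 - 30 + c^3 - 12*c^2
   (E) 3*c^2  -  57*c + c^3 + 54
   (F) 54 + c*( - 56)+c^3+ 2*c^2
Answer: B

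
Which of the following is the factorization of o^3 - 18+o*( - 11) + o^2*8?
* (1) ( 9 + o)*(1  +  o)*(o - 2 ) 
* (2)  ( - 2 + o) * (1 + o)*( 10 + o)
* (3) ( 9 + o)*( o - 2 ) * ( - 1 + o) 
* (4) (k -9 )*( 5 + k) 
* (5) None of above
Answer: 1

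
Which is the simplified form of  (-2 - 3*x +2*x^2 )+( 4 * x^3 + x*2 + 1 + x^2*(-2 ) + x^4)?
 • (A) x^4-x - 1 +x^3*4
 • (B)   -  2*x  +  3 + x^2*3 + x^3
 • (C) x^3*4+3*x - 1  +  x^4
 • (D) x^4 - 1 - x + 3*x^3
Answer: A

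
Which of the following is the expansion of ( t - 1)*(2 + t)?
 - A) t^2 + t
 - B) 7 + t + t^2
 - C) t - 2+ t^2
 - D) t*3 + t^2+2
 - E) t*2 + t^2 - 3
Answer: C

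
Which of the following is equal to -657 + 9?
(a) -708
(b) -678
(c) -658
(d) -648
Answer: d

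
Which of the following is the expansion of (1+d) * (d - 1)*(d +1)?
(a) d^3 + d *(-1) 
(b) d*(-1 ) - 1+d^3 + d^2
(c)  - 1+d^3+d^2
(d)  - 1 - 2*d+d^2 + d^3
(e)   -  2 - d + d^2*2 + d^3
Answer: b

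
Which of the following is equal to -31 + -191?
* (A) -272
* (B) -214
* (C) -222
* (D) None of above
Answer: C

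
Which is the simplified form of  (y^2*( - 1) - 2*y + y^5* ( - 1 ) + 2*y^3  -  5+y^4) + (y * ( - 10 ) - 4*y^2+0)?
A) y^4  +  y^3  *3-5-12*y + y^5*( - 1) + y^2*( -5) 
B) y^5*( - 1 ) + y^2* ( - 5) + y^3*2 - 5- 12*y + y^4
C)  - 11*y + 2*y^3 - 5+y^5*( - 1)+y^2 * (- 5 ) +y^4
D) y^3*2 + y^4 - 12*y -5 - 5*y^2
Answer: B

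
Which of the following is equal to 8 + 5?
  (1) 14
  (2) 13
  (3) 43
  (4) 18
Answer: 2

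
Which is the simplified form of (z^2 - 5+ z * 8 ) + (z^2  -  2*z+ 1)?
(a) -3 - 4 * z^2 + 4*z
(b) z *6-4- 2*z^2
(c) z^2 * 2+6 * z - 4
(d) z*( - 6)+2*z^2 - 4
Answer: c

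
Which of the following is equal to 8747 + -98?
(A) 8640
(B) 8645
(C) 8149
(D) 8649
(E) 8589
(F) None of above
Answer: D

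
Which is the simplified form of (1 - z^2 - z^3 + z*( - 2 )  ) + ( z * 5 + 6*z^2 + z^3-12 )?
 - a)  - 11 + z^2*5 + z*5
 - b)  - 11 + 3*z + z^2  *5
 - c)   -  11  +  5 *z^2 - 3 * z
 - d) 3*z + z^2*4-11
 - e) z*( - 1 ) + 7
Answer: b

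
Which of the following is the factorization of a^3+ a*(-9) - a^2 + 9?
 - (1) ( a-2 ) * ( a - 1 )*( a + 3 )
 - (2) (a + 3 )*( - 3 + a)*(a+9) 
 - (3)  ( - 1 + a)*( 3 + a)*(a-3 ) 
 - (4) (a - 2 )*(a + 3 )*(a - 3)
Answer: 3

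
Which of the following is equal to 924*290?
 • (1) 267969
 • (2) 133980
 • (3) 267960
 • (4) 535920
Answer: 3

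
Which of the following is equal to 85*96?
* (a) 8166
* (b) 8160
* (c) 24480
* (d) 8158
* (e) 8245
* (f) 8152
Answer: b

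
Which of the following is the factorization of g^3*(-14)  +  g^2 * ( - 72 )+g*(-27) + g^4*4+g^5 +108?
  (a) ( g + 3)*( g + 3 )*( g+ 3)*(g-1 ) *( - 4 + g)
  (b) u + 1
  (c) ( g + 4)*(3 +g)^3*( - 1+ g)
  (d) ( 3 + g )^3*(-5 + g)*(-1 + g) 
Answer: a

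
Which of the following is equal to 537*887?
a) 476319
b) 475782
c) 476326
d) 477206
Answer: a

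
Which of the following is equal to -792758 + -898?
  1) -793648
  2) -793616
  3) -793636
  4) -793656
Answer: 4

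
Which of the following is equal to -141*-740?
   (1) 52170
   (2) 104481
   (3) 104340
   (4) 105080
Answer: 3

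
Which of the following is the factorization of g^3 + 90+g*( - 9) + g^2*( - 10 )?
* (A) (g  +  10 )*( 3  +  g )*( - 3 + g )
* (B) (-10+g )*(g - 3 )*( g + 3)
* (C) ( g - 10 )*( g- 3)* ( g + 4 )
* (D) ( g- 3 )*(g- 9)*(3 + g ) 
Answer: B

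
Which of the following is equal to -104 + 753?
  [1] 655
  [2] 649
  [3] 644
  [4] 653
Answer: 2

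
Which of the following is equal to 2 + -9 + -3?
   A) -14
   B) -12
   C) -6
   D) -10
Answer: D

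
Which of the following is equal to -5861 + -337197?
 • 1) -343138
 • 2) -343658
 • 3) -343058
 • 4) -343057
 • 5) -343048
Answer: 3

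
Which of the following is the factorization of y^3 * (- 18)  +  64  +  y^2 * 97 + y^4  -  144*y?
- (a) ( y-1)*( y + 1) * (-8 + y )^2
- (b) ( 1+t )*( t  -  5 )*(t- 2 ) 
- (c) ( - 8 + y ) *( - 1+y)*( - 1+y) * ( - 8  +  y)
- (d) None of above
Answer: c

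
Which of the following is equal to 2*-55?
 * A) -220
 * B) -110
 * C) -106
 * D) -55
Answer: B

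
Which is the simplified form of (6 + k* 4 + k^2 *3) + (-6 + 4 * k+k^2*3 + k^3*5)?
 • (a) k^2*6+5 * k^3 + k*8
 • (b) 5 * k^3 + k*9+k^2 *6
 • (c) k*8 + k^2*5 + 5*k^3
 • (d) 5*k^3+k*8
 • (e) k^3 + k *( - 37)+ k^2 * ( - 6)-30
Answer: a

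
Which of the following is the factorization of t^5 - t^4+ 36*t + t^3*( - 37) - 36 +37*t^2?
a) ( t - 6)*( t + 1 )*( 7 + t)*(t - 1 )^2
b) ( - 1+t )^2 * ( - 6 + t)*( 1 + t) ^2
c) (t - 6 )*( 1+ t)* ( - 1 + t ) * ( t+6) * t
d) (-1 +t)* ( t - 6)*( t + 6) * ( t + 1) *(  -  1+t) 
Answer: d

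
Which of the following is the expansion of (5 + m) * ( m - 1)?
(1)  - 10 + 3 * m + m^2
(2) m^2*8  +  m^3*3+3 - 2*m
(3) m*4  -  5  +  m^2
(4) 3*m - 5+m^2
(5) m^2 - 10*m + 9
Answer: 3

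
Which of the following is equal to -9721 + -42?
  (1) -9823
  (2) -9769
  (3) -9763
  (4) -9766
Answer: 3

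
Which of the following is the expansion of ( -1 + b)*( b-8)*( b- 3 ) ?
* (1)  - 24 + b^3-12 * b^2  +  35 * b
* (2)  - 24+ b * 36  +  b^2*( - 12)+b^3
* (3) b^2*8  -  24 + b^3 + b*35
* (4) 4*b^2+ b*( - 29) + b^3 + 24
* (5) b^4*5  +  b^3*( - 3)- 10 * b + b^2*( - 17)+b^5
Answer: 1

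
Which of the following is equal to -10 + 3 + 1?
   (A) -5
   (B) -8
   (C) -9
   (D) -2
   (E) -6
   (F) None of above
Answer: E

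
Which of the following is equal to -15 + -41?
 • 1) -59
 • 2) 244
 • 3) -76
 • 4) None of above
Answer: 4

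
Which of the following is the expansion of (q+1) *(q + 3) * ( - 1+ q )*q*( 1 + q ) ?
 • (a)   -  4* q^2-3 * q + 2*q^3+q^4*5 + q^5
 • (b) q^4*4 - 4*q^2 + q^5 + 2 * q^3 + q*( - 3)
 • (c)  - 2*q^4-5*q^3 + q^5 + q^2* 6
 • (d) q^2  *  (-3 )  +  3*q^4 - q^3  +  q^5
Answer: b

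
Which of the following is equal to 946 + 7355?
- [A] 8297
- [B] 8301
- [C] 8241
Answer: B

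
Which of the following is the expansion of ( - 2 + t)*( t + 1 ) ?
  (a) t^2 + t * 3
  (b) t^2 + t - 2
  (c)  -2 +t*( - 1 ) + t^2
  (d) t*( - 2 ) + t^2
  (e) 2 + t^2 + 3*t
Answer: c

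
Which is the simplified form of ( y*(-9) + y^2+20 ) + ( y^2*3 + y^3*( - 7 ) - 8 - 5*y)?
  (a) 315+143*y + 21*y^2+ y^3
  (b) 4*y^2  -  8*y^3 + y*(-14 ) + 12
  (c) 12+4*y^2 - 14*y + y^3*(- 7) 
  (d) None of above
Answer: c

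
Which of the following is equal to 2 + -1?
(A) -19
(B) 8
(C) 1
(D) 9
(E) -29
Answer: C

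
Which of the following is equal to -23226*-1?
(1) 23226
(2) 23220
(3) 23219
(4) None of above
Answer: 1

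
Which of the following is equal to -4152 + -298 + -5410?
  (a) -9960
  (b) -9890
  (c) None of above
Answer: c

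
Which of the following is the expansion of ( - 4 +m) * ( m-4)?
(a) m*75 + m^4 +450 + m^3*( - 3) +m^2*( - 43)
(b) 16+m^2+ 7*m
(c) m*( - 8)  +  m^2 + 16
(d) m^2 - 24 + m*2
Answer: c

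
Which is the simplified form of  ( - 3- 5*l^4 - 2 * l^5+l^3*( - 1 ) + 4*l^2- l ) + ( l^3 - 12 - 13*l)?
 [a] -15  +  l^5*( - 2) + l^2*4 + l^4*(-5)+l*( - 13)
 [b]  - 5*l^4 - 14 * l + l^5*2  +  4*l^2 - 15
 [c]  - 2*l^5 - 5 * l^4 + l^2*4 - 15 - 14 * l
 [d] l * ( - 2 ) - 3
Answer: c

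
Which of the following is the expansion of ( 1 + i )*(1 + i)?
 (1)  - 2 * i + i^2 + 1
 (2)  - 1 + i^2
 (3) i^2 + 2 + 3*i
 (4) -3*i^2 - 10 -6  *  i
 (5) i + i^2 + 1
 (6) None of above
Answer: 6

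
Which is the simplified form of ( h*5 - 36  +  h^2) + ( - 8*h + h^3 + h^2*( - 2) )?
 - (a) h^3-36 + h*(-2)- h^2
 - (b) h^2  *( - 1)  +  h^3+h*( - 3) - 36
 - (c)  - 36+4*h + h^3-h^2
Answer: b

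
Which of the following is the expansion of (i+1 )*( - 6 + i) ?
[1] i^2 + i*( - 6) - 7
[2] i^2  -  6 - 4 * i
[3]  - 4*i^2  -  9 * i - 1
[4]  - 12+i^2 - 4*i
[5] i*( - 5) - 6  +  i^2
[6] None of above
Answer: 5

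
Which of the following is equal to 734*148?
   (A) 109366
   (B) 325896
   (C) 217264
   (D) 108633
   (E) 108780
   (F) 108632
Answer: F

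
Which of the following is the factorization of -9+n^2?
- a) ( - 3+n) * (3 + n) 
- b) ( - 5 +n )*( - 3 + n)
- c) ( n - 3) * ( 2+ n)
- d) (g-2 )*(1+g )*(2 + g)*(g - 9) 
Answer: a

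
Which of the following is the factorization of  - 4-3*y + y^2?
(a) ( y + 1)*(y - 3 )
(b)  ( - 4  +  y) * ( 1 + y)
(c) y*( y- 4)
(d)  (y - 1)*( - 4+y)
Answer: b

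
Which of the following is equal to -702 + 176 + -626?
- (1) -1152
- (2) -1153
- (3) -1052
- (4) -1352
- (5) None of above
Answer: 1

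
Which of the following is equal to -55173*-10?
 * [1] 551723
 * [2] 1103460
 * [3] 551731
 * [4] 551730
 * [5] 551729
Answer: 4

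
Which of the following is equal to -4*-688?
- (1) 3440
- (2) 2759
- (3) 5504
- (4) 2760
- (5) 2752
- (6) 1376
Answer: 5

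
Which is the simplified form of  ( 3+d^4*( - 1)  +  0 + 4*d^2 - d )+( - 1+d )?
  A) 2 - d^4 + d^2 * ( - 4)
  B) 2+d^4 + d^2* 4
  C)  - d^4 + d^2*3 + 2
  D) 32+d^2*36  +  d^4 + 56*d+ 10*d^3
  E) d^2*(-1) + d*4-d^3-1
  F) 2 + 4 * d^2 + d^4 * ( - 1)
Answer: F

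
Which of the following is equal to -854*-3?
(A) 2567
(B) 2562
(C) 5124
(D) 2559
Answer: B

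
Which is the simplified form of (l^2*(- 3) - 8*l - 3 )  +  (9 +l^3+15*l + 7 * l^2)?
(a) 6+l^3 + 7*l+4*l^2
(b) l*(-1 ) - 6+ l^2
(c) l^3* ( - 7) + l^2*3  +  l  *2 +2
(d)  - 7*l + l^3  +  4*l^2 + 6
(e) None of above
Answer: a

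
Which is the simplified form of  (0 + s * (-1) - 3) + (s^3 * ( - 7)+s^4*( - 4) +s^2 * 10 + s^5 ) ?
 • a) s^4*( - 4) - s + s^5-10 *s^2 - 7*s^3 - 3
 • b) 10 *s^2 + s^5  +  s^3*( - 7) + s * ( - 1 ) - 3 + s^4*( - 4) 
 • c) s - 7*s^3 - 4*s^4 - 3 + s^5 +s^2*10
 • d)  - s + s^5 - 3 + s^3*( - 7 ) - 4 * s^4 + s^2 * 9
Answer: b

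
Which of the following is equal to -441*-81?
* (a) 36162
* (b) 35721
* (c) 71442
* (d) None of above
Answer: b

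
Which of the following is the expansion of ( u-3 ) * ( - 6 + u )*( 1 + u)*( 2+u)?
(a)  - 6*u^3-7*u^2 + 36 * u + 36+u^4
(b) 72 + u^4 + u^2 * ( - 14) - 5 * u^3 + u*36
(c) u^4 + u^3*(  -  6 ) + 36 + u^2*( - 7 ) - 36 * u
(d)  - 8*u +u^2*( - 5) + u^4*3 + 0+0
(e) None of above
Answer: a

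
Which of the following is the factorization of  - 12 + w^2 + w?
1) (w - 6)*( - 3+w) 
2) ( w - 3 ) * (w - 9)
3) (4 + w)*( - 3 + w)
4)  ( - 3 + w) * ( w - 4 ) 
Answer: 3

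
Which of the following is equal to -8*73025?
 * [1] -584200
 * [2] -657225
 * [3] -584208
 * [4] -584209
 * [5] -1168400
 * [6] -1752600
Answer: 1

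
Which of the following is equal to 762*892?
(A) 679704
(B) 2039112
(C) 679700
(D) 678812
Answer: A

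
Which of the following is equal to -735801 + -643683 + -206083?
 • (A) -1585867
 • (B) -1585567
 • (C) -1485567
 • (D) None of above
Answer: B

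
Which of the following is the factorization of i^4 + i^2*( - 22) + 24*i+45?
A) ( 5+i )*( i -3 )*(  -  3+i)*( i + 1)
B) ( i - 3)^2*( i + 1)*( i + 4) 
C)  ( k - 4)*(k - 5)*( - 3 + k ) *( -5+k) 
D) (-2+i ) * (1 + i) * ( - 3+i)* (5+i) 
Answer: A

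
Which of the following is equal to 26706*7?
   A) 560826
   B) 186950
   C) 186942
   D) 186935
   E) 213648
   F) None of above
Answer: C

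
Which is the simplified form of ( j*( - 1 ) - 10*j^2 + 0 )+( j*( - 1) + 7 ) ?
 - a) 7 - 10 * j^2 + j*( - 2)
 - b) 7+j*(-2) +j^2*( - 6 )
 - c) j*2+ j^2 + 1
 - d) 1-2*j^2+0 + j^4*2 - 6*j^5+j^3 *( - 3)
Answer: a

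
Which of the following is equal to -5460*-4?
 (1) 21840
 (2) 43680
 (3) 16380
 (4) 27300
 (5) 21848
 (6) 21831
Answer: 1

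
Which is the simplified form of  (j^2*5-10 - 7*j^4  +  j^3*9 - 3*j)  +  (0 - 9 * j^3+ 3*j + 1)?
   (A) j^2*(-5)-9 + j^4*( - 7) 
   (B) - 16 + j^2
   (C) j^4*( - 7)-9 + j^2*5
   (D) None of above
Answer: C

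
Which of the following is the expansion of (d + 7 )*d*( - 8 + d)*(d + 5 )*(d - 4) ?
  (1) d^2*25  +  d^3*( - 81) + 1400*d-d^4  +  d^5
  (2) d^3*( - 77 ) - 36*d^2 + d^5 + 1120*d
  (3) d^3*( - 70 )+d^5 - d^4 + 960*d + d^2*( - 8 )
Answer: 2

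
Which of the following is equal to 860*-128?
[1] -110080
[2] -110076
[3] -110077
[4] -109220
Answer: 1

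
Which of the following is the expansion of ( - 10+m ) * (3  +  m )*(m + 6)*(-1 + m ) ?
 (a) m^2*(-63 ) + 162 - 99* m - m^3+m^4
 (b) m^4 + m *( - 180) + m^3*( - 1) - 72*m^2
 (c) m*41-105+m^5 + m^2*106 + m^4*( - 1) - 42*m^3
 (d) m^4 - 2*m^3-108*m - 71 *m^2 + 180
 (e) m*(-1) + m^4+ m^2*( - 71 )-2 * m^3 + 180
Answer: d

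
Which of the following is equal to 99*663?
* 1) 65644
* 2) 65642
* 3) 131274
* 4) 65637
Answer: 4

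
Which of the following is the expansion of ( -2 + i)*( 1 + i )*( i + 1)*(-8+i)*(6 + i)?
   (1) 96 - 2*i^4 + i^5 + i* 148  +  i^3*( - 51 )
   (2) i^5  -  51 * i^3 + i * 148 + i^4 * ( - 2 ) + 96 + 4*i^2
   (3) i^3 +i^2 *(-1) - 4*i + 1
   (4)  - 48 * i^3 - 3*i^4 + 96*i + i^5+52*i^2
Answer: 2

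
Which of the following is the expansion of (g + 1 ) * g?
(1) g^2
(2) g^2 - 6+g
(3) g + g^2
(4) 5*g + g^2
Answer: 3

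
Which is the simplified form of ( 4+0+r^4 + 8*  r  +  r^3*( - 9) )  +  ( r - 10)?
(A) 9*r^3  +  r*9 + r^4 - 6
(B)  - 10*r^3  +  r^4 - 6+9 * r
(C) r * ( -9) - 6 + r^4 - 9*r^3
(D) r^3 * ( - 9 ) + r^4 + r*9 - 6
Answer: D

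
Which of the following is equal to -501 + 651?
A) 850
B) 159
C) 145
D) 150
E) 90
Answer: D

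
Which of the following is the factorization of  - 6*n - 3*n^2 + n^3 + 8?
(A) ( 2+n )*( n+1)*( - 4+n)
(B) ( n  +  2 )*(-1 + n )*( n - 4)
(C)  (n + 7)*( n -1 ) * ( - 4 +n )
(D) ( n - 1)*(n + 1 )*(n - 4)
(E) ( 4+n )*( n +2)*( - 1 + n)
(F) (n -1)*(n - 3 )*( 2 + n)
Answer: B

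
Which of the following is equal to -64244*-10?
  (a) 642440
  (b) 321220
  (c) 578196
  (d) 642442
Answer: a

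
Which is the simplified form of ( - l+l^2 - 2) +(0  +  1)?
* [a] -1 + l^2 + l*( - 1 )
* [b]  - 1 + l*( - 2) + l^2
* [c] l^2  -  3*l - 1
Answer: a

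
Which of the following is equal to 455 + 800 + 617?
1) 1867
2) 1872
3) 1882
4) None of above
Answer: 2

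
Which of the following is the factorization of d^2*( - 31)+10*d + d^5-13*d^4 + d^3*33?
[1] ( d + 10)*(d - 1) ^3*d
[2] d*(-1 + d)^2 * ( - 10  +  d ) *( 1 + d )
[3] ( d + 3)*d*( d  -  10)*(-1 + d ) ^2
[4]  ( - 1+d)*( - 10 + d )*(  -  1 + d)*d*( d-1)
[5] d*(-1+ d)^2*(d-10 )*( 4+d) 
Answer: 4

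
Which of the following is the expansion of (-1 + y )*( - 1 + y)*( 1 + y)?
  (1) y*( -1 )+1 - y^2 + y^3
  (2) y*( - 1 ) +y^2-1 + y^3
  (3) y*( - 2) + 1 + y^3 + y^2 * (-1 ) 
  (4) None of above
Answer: 1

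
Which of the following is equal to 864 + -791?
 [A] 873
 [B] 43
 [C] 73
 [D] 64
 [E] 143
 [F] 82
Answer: C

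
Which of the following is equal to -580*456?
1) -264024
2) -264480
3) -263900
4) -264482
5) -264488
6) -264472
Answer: 2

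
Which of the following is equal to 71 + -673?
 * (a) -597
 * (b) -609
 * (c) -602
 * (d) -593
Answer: c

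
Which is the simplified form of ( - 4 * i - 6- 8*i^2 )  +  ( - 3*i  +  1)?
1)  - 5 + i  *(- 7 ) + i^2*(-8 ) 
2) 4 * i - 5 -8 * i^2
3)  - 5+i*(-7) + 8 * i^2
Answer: 1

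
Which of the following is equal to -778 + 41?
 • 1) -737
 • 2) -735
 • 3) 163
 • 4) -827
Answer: 1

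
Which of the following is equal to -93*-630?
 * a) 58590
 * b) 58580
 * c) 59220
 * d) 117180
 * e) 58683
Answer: a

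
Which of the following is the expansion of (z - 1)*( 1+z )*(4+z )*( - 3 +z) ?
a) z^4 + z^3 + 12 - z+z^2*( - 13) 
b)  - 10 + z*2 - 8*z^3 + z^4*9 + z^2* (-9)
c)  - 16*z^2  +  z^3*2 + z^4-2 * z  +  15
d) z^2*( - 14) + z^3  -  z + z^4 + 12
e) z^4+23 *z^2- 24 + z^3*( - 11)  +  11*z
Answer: a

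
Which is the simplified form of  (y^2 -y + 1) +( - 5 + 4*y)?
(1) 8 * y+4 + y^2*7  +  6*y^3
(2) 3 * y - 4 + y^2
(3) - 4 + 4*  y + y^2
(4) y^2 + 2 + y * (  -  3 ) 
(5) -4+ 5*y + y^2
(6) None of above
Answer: 2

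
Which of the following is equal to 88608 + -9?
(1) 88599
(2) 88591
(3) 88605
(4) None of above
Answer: 1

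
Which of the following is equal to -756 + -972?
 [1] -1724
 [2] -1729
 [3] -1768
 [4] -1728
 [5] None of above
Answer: 4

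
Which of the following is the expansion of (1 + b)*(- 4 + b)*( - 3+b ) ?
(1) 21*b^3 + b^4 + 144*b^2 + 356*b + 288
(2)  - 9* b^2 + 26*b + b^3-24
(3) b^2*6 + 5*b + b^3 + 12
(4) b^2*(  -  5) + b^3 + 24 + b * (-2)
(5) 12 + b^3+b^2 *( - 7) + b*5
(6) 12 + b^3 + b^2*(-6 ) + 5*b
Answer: 6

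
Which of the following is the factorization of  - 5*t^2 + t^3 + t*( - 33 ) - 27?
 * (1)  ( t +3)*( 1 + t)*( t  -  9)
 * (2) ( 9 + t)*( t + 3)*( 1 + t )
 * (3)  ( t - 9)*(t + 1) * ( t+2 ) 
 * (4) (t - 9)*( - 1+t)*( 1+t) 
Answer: 1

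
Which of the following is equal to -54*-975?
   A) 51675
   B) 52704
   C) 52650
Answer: C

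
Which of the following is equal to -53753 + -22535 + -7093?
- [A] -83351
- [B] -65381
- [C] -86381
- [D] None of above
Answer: D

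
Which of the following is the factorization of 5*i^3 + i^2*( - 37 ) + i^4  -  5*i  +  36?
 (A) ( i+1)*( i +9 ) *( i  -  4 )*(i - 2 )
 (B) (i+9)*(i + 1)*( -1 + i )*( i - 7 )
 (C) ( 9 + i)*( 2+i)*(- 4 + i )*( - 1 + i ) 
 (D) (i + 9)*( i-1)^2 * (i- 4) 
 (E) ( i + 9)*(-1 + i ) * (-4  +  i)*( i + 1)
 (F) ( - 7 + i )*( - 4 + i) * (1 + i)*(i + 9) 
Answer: E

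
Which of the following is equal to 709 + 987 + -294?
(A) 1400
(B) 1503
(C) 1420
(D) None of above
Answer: D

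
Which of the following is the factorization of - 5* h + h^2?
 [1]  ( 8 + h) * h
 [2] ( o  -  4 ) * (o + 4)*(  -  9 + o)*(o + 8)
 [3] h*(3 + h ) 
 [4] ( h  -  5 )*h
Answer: 4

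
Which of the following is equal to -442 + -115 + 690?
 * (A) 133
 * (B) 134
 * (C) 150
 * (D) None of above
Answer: A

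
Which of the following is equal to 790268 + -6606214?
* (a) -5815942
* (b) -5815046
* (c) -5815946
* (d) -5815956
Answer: c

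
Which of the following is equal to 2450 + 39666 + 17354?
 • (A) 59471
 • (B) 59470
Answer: B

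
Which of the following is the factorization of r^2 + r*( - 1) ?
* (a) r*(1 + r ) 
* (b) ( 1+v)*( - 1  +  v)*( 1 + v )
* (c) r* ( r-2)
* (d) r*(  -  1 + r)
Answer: d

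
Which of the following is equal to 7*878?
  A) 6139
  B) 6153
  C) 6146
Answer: C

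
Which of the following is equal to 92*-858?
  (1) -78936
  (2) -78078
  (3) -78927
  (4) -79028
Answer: 1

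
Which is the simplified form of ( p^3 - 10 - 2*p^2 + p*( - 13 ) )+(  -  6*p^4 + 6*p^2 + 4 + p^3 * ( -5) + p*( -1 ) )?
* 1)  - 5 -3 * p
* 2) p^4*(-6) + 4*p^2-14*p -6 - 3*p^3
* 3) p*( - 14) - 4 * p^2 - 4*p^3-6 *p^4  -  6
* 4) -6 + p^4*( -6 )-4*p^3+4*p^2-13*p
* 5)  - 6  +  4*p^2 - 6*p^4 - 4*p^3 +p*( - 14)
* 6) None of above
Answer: 5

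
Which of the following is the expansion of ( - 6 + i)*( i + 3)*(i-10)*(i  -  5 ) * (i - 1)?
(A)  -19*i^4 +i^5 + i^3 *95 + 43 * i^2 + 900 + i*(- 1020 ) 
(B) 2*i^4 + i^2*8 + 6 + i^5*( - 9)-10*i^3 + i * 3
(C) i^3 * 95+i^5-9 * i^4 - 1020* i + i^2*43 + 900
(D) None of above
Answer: A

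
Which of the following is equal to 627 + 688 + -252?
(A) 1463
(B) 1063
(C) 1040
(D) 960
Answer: B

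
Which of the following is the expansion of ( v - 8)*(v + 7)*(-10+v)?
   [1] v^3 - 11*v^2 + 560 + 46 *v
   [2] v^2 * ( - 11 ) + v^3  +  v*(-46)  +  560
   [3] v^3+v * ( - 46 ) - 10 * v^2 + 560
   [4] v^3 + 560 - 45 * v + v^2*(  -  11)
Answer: 2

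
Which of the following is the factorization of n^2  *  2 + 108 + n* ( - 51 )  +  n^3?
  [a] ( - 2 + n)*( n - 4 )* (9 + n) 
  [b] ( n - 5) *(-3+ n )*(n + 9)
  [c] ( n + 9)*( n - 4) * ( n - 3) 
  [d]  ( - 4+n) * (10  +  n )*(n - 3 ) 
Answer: c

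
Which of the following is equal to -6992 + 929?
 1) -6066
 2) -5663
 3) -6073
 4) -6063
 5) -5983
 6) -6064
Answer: 4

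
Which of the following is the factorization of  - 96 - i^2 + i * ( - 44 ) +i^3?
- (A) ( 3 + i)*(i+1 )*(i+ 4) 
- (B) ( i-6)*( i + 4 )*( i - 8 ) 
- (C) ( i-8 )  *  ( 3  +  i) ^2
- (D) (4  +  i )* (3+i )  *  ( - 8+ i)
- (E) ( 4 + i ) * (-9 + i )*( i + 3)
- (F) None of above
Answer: D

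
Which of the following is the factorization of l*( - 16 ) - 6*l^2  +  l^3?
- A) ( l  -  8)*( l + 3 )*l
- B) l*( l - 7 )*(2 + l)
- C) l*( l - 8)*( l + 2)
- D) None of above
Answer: C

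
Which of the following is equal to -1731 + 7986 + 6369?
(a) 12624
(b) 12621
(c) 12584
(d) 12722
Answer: a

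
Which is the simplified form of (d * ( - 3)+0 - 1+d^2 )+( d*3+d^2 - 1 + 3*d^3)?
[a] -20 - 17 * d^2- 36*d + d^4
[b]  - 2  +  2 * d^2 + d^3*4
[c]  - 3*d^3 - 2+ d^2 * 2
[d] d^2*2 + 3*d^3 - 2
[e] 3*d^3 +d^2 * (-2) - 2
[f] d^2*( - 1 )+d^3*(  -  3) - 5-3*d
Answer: d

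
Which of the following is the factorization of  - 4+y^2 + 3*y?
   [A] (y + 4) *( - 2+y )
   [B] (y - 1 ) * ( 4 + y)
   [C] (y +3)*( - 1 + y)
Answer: B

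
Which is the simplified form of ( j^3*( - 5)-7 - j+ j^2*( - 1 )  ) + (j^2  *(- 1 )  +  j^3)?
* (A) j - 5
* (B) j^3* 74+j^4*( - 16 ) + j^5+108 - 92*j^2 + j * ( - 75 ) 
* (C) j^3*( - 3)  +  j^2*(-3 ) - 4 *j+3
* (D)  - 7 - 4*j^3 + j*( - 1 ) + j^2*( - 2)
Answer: D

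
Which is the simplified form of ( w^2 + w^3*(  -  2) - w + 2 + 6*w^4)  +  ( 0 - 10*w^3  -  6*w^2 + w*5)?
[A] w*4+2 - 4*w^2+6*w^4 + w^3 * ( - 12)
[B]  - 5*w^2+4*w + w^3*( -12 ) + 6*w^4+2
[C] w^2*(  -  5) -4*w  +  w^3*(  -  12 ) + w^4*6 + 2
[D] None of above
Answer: B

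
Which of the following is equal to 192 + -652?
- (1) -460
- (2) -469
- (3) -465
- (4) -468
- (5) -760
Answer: 1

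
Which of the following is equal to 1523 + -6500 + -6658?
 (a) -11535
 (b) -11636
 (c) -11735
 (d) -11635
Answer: d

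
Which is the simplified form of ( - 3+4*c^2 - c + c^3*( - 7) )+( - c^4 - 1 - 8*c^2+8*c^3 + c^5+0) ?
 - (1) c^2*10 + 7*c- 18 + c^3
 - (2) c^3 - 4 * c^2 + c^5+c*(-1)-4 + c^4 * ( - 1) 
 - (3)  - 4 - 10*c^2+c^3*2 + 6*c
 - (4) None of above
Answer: 2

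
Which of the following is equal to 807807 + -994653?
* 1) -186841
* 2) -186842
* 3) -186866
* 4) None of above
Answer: 4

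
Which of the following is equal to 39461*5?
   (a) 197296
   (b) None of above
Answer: b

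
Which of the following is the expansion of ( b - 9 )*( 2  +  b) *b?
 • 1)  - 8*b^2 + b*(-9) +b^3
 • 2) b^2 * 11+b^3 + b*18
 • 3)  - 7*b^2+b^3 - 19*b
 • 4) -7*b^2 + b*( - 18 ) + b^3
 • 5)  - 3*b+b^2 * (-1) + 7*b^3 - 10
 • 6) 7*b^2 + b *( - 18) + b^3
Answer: 4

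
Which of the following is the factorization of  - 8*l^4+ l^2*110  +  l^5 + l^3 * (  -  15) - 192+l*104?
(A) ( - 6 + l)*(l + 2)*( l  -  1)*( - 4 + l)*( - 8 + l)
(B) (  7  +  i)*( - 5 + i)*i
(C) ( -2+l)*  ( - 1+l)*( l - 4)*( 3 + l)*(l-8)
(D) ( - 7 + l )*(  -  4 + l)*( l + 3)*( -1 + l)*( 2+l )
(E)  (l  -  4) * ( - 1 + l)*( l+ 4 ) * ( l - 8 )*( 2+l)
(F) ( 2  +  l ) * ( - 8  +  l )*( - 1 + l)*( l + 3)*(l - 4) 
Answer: F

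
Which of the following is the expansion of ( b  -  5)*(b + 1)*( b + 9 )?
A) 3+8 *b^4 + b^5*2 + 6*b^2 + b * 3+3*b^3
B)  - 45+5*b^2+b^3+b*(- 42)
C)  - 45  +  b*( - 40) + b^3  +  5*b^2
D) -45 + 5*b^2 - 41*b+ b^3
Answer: D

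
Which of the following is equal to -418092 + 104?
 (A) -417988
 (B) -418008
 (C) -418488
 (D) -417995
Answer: A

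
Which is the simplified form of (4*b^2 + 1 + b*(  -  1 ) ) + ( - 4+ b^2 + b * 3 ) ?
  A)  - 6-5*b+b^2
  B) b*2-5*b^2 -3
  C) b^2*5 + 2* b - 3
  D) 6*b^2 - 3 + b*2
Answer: C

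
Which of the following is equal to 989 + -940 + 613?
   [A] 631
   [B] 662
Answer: B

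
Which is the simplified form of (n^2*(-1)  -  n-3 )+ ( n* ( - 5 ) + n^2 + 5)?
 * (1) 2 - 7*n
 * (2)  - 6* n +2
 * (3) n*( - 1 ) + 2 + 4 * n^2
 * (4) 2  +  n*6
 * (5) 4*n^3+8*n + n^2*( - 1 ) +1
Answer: 2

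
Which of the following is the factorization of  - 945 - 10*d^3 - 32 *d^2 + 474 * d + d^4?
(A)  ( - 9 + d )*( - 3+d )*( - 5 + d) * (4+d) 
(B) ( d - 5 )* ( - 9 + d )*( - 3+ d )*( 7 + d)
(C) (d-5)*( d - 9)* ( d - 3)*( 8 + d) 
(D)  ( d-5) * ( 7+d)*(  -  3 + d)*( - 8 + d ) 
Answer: B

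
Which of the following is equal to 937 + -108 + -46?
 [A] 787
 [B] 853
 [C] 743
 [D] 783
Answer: D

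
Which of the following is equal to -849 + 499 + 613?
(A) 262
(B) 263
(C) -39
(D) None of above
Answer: B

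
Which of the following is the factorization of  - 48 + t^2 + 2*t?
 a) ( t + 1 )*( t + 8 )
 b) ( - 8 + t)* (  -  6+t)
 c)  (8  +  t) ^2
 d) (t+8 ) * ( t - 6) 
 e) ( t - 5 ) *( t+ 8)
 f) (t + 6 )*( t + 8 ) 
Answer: d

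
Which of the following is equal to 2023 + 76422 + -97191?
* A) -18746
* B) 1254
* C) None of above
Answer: A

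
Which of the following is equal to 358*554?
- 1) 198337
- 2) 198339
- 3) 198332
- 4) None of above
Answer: 3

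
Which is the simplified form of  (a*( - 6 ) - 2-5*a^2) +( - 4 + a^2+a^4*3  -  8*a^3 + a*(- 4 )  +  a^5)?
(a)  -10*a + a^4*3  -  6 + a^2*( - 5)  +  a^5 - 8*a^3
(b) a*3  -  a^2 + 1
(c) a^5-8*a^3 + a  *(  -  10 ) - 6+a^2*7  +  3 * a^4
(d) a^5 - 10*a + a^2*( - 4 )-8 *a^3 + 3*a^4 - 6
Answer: d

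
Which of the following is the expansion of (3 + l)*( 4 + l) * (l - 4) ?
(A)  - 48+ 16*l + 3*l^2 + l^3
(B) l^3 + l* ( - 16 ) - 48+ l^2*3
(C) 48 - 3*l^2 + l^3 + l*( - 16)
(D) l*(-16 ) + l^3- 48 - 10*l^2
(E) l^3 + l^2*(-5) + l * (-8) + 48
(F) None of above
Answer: B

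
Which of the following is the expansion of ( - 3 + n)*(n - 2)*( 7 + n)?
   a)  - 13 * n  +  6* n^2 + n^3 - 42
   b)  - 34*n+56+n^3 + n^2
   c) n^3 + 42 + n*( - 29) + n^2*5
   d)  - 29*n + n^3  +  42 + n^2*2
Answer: d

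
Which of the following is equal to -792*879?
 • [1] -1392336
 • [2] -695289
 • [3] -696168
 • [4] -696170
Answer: 3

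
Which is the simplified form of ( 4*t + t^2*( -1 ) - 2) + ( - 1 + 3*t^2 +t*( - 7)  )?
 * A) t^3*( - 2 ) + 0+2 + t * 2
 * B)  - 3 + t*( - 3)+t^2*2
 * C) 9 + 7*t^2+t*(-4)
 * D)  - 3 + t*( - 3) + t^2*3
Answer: B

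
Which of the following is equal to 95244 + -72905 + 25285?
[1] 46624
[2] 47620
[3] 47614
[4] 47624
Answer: 4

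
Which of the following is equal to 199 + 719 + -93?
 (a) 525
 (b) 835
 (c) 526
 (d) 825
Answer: d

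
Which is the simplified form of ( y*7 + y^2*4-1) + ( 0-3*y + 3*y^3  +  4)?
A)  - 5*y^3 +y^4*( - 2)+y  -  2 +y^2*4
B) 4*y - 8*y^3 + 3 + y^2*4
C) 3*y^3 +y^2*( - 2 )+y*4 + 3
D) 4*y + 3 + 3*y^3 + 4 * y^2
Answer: D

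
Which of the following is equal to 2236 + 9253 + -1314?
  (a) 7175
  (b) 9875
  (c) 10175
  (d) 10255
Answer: c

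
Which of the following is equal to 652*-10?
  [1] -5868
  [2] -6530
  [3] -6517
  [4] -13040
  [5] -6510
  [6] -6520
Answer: 6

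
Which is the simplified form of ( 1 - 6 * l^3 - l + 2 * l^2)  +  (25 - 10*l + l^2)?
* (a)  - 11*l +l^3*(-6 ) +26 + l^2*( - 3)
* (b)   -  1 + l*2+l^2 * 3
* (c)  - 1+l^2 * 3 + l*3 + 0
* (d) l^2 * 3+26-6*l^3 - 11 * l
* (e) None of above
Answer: d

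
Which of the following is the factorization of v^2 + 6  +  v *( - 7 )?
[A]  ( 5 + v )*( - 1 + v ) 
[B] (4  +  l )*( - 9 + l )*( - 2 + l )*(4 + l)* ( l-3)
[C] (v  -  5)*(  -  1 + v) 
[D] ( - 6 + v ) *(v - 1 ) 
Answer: D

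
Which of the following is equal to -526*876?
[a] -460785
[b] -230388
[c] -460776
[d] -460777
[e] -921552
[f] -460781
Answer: c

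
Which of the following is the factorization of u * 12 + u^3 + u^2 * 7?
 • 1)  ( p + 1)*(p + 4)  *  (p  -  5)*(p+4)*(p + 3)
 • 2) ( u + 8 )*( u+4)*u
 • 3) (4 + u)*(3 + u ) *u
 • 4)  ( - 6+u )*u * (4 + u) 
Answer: 3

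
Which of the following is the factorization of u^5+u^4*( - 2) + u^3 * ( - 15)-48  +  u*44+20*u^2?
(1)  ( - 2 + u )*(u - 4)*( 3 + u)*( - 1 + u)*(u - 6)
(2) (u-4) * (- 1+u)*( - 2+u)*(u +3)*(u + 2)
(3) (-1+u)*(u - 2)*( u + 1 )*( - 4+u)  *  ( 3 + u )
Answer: 2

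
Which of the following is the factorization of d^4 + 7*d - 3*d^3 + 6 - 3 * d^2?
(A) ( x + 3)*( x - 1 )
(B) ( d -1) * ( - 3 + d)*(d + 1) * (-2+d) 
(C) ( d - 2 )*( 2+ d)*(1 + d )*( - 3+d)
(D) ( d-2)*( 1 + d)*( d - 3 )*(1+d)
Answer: D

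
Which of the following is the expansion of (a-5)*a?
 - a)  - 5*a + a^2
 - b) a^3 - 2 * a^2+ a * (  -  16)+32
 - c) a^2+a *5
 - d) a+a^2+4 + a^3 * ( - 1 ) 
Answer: a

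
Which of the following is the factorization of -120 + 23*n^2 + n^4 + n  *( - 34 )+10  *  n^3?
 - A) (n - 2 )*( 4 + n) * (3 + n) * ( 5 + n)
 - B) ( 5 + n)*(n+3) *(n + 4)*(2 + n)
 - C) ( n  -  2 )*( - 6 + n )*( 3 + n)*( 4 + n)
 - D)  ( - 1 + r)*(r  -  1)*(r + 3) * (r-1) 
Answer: A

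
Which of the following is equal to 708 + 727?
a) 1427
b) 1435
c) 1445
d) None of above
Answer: b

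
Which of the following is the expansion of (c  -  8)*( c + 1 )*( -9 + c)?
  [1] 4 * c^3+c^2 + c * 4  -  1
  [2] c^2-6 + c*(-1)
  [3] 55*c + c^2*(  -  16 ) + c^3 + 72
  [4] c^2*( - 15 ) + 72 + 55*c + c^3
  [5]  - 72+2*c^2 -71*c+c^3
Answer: 3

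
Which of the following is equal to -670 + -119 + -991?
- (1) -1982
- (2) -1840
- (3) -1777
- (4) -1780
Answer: 4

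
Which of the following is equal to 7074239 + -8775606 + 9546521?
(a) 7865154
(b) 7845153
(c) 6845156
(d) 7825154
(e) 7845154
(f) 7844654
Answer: e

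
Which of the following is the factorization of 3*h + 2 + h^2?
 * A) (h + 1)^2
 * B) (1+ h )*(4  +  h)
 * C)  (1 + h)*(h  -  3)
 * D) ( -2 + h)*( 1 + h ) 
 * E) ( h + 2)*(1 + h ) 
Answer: E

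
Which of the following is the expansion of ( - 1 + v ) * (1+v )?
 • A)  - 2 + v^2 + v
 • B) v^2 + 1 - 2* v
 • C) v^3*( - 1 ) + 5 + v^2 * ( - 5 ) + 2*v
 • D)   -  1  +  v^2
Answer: D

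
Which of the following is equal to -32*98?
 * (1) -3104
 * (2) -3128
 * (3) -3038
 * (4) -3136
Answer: 4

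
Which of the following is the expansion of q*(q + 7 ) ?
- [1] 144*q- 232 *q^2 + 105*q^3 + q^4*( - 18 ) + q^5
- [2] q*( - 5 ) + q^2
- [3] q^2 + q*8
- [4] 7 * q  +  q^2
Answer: 4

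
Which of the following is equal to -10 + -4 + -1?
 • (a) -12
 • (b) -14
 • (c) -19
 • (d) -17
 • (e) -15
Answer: e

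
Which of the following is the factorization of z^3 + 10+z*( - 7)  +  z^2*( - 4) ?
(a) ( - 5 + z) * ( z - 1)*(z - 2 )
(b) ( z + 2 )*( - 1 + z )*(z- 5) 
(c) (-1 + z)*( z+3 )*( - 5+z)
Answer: b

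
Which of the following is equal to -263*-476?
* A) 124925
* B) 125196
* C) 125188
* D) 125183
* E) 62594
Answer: C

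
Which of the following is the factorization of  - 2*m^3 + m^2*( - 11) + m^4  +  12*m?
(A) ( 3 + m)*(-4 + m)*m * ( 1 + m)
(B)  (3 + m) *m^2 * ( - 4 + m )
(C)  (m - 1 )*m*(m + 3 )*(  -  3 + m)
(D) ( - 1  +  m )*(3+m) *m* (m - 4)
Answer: D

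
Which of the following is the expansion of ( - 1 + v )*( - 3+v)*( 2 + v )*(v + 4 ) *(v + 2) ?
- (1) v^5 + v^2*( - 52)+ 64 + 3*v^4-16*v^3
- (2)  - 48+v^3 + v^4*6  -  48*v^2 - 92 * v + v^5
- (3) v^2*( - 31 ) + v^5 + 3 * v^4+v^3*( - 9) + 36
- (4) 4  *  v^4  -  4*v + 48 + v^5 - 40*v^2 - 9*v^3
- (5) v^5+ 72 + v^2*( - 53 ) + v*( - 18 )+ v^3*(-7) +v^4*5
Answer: 4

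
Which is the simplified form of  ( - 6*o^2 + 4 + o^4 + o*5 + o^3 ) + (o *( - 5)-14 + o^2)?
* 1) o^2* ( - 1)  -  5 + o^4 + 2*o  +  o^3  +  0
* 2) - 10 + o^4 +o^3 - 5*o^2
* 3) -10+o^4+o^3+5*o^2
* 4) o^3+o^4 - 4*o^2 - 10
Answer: 2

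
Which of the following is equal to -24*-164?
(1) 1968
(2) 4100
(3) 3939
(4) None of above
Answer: 4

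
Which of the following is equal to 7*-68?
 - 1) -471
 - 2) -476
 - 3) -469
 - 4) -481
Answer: 2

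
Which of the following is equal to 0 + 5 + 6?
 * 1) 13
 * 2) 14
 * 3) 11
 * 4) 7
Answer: 3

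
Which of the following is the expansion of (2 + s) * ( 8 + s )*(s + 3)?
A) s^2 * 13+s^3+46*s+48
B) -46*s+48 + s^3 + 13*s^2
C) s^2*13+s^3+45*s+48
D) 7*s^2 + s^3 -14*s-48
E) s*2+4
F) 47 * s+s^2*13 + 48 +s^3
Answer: A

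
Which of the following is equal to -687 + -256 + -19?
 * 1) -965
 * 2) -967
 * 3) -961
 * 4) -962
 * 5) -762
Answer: 4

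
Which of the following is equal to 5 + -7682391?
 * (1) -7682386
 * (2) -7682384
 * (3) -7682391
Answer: 1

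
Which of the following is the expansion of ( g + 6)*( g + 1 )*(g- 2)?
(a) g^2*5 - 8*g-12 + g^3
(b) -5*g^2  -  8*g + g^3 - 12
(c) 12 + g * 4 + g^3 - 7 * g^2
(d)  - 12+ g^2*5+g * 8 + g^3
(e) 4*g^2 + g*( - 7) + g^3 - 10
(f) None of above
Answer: a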